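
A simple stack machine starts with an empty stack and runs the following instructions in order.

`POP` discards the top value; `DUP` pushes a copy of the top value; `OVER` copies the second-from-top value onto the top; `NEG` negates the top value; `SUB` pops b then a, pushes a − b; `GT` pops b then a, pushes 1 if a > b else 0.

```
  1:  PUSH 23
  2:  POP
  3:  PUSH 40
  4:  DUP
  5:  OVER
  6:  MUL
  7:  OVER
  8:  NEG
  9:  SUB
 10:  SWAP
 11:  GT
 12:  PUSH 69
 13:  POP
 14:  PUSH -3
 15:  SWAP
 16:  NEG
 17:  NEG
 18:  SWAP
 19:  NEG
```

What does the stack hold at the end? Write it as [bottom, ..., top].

PUSH 23 : 23
POP     : (empty)
PUSH 40 : 40
DUP     : 40 40
OVER    : 40 40 40
MUL     : 40 1600
OVER    : 40 1600 40
NEG     : 40 1600 -40
SUB     : 40 1640
SWAP    : 1640 40
GT      : 1
PUSH 69 : 1 69
POP     : 1
PUSH -3 : 1 -3
SWAP    : -3 1
NEG     : -3 -1
NEG     : -3 1
SWAP    : 1 -3
NEG     : 1 3

[1, 3]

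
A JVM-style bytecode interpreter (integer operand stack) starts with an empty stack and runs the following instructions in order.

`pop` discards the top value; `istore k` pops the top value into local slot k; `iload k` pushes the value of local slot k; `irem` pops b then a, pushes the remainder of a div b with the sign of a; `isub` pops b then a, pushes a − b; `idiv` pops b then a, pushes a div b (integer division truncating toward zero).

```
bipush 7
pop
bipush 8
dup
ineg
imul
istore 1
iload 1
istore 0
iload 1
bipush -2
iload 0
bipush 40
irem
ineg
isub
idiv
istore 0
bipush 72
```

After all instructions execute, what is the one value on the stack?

bipush 7  → 7
pop       → (empty)
bipush 8  → 8
dup       → 8 8
ineg      → 8 -8
imul      → -64
istore 1  → (empty)
iload 1   → -64
istore 0  → (empty)
iload 1   → -64
bipush -2 → -64 -2
iload 0   → -64 -2 -64
bipush 40 → -64 -2 -64 40
irem      → -64 -2 -24
ineg      → -64 -2 24
isub      → -64 -26
idiv      → 2
istore 0  → (empty)
bipush 72 → 72

72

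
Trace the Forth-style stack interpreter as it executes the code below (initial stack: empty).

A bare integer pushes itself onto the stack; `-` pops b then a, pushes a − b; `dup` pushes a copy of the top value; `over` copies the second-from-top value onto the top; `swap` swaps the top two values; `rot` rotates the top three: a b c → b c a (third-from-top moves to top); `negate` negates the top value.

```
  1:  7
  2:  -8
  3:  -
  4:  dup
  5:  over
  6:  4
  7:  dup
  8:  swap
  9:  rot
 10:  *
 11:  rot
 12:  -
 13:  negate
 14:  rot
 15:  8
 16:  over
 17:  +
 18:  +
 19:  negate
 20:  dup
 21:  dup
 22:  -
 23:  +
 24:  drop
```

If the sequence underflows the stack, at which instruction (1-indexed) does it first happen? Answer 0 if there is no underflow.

7      → [7]
-8     → [7, -8]
-      → [15]
dup    → [15, 15]
over   → [15, 15, 15]
4      → [15, 15, 15, 4]
dup    → [15, 15, 15, 4, 4]
swap   → [15, 15, 15, 4, 4]
rot    → [15, 15, 4, 4, 15]
*      → [15, 15, 4, 60]
rot    → [15, 4, 60, 15]
-      → [15, 4, 45]
negate → [15, 4, -45]
rot    → [4, -45, 15]
8      → [4, -45, 15, 8]
over   → [4, -45, 15, 8, 15]
+      → [4, -45, 15, 23]
+      → [4, -45, 38]
negate → [4, -45, -38]
dup    → [4, -45, -38, -38]
dup    → [4, -45, -38, -38, -38]
-      → [4, -45, -38, 0]
+      → [4, -45, -38]
drop   → [4, -45]

0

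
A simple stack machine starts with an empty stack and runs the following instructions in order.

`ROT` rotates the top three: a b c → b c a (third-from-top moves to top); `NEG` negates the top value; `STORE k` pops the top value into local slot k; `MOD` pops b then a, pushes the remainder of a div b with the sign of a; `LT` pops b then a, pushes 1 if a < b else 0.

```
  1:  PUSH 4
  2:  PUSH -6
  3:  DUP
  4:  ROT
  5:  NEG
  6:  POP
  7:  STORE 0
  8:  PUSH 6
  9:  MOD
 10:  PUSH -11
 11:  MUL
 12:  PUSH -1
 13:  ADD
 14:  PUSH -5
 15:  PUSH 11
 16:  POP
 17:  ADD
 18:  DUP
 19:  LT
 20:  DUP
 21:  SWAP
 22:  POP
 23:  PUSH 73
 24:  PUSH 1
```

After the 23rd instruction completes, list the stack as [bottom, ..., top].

[0, 73]

PUSH 4    4
PUSH -6   4 -6
DUP       4 -6 -6
ROT       -6 -6 4
NEG       -6 -6 -4
POP       -6 -6
STORE 0   -6
PUSH 6    -6 6
MOD       0
PUSH -11  0 -11
MUL       0
PUSH -1   0 -1
ADD       -1
PUSH -5   -1 -5
PUSH 11   -1 -5 11
POP       -1 -5
ADD       -6
DUP       -6 -6
LT        0
DUP       0 0
SWAP      0 0
POP       0
PUSH 73   0 73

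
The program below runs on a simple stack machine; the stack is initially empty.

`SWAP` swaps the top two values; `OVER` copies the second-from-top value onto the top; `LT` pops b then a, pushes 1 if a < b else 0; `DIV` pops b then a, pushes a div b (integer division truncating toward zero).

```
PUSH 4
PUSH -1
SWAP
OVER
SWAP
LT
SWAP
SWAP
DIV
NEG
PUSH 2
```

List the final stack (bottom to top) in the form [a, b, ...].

[1, 2]

PUSH 4  : [4]
PUSH -1 : [4, -1]
SWAP    : [-1, 4]
OVER    : [-1, 4, -1]
SWAP    : [-1, -1, 4]
LT      : [-1, 1]
SWAP    : [1, -1]
SWAP    : [-1, 1]
DIV     : [-1]
NEG     : [1]
PUSH 2  : [1, 2]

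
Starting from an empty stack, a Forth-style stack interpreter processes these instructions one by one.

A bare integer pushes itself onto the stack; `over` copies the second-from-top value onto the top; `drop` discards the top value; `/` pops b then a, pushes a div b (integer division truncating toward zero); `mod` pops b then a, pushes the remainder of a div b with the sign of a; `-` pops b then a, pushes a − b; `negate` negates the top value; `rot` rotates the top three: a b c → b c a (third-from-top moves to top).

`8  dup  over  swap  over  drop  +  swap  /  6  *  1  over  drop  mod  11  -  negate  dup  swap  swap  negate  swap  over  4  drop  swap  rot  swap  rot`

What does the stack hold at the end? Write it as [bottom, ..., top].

[-11, 11, -11]

8      → 8
dup    → 8 8
over   → 8 8 8
swap   → 8 8 8
over   → 8 8 8 8
drop   → 8 8 8
+      → 8 16
swap   → 16 8
/      → 2
6      → 2 6
*      → 12
1      → 12 1
over   → 12 1 12
drop   → 12 1
mod    → 0
11     → 0 11
-      → -11
negate → 11
dup    → 11 11
swap   → 11 11
swap   → 11 11
negate → 11 -11
swap   → -11 11
over   → -11 11 -11
4      → -11 11 -11 4
drop   → -11 11 -11
swap   → -11 -11 11
rot    → -11 11 -11
swap   → -11 -11 11
rot    → -11 11 -11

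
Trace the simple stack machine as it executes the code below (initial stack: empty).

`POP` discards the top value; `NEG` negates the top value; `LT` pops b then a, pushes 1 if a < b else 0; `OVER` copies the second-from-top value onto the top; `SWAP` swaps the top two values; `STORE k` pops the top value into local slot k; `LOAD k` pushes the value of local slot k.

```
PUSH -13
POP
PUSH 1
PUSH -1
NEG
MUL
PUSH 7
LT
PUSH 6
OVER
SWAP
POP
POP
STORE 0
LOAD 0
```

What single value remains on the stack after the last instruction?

PUSH -13 → -13
POP      → (empty)
PUSH 1   → 1
PUSH -1  → 1 -1
NEG      → 1 1
MUL      → 1
PUSH 7   → 1 7
LT       → 1
PUSH 6   → 1 6
OVER     → 1 6 1
SWAP     → 1 1 6
POP      → 1 1
POP      → 1
STORE 0  → (empty)
LOAD 0   → 1

1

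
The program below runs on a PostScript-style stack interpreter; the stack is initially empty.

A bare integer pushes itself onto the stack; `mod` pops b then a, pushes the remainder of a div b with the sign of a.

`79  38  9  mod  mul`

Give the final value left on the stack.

79   79
38   79 38
9    79 38 9
mod  79 2
mul  158

158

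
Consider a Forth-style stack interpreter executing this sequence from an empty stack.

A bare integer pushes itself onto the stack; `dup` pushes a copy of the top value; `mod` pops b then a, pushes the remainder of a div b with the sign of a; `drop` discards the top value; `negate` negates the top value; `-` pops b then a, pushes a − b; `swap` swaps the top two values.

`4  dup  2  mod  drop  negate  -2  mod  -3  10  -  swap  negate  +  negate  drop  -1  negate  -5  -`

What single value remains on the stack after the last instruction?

6

4      : 4
dup    : 4 4
2      : 4 4 2
mod    : 4 0
drop   : 4
negate : -4
-2     : -4 -2
mod    : 0
-3     : 0 -3
10     : 0 -3 10
-      : 0 -13
swap   : -13 0
negate : -13 0
+      : -13
negate : 13
drop   : (empty)
-1     : -1
negate : 1
-5     : 1 -5
-      : 6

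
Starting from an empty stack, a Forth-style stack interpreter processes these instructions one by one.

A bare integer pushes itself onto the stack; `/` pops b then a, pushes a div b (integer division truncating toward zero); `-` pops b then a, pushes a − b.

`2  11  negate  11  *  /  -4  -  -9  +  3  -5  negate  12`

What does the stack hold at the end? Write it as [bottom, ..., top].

[-5, 3, 5, 12]

2      : [2]
11     : [2, 11]
negate : [2, -11]
11     : [2, -11, 11]
*      : [2, -121]
/      : [0]
-4     : [0, -4]
-      : [4]
-9     : [4, -9]
+      : [-5]
3      : [-5, 3]
-5     : [-5, 3, -5]
negate : [-5, 3, 5]
12     : [-5, 3, 5, 12]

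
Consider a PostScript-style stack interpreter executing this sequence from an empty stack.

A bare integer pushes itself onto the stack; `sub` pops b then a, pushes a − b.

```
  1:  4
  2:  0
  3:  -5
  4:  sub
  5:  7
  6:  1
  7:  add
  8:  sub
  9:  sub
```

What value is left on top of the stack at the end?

7

4    4
0    4 0
-5   4 0 -5
sub  4 5
7    4 5 7
1    4 5 7 1
add  4 5 8
sub  4 -3
sub  7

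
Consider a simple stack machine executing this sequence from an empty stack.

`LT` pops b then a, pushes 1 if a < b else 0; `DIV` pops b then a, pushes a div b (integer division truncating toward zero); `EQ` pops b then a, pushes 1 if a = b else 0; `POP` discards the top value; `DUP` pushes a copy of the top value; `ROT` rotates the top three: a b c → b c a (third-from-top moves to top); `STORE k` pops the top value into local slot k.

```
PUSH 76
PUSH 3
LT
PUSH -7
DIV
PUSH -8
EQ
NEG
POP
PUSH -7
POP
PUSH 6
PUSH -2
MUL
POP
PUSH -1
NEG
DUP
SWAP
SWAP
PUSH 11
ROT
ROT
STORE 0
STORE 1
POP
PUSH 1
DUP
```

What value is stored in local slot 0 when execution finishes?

PUSH 76  [76]
PUSH 3   [76, 3]
LT       [0]
PUSH -7  [0, -7]
DIV      [0]
PUSH -8  [0, -8]
EQ       [0]
NEG      [0]
POP      []
PUSH -7  [-7]
POP      []
PUSH 6   [6]
PUSH -2  [6, -2]
MUL      [-12]
POP      []
PUSH -1  [-1]
NEG      [1]
DUP      [1, 1]
SWAP     [1, 1]
SWAP     [1, 1]
PUSH 11  [1, 1, 11]
ROT      [1, 11, 1]
ROT      [11, 1, 1]
STORE 0  [11, 1]
STORE 1  [11]
POP      []
PUSH 1   [1]
DUP      [1, 1]

1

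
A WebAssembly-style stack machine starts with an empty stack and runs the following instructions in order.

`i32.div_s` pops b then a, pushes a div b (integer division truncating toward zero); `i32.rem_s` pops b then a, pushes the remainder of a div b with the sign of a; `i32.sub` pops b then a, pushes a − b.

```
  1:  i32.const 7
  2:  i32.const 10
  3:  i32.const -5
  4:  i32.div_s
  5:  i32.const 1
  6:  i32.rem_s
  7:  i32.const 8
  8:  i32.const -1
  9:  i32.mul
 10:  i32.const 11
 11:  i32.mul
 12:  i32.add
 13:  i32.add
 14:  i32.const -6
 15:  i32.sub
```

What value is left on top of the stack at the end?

i32.const 7  -> [7]
i32.const 10 -> [7, 10]
i32.const -5 -> [7, 10, -5]
i32.div_s    -> [7, -2]
i32.const 1  -> [7, -2, 1]
i32.rem_s    -> [7, 0]
i32.const 8  -> [7, 0, 8]
i32.const -1 -> [7, 0, 8, -1]
i32.mul      -> [7, 0, -8]
i32.const 11 -> [7, 0, -8, 11]
i32.mul      -> [7, 0, -88]
i32.add      -> [7, -88]
i32.add      -> [-81]
i32.const -6 -> [-81, -6]
i32.sub      -> [-75]

-75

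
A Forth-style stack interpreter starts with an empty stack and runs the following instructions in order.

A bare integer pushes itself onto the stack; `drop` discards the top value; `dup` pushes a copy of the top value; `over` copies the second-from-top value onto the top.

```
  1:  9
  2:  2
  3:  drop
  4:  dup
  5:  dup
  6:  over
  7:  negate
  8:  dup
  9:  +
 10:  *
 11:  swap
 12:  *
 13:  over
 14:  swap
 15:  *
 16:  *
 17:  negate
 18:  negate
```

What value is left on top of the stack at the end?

9      → 9
2      → 9 2
drop   → 9
dup    → 9 9
dup    → 9 9 9
over   → 9 9 9 9
negate → 9 9 9 -9
dup    → 9 9 9 -9 -9
+      → 9 9 9 -18
*      → 9 9 -162
swap   → 9 -162 9
*      → 9 -1458
over   → 9 -1458 9
swap   → 9 9 -1458
*      → 9 -13122
*      → -118098
negate → 118098
negate → -118098

-118098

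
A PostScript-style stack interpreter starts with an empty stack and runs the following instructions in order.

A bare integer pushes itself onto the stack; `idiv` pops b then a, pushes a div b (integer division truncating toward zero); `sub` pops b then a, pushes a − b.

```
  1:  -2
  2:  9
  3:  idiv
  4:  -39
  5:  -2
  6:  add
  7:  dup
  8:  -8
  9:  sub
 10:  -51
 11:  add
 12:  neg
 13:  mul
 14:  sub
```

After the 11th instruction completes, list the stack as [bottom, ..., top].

-2   : [-2]
9    : [-2, 9]
idiv : [0]
-39  : [0, -39]
-2   : [0, -39, -2]
add  : [0, -41]
dup  : [0, -41, -41]
-8   : [0, -41, -41, -8]
sub  : [0, -41, -33]
-51  : [0, -41, -33, -51]
add  : [0, -41, -84]

[0, -41, -84]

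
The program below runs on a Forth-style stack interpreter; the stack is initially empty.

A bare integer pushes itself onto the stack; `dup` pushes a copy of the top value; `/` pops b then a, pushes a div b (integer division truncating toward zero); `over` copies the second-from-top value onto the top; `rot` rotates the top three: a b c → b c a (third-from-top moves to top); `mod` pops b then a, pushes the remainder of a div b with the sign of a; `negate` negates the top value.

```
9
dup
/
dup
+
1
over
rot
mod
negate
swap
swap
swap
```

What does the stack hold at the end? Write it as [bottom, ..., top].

9       9
dup     9 9
/       1
dup     1 1
+       2
1       2 1
over    2 1 2
rot     1 2 2
mod     1 0
negate  1 0
swap    0 1
swap    1 0
swap    0 1

[0, 1]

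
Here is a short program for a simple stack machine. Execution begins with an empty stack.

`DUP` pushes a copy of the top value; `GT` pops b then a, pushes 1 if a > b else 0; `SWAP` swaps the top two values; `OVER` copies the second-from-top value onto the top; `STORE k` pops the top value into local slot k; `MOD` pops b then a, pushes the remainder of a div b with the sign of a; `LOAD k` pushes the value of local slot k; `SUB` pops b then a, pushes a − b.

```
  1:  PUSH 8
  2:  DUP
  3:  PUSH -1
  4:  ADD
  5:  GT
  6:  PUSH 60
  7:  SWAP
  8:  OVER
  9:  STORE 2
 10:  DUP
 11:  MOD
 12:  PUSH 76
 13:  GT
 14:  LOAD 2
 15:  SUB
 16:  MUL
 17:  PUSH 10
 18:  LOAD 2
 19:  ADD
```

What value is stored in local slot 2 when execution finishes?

60

PUSH 8   8
DUP      8 8
PUSH -1  8 8 -1
ADD      8 7
GT       1
PUSH 60  1 60
SWAP     60 1
OVER     60 1 60
STORE 2  60 1
DUP      60 1 1
MOD      60 0
PUSH 76  60 0 76
GT       60 0
LOAD 2   60 0 60
SUB      60 -60
MUL      -3600
PUSH 10  -3600 10
LOAD 2   -3600 10 60
ADD      -3600 70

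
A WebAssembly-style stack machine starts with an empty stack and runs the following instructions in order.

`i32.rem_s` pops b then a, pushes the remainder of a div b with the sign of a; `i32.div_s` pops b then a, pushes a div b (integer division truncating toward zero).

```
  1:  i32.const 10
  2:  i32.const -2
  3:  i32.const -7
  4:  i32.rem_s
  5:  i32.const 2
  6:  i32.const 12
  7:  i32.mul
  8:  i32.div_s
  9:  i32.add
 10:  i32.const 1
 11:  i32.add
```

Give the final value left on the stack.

i32.const 10 : [10]
i32.const -2 : [10, -2]
i32.const -7 : [10, -2, -7]
i32.rem_s    : [10, -2]
i32.const 2  : [10, -2, 2]
i32.const 12 : [10, -2, 2, 12]
i32.mul      : [10, -2, 24]
i32.div_s    : [10, 0]
i32.add      : [10]
i32.const 1  : [10, 1]
i32.add      : [11]

11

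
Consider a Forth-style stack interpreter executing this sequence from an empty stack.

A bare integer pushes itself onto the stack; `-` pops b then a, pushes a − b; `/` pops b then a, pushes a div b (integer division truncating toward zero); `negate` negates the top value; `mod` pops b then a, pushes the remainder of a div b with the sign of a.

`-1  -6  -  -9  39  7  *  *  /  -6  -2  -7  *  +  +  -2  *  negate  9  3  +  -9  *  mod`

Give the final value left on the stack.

16

-1     -> [-1]
-6     -> [-1, -6]
-      -> [5]
-9     -> [5, -9]
39     -> [5, -9, 39]
7      -> [5, -9, 39, 7]
*      -> [5, -9, 273]
*      -> [5, -2457]
/      -> [0]
-6     -> [0, -6]
-2     -> [0, -6, -2]
-7     -> [0, -6, -2, -7]
*      -> [0, -6, 14]
+      -> [0, 8]
+      -> [8]
-2     -> [8, -2]
*      -> [-16]
negate -> [16]
9      -> [16, 9]
3      -> [16, 9, 3]
+      -> [16, 12]
-9     -> [16, 12, -9]
*      -> [16, -108]
mod    -> [16]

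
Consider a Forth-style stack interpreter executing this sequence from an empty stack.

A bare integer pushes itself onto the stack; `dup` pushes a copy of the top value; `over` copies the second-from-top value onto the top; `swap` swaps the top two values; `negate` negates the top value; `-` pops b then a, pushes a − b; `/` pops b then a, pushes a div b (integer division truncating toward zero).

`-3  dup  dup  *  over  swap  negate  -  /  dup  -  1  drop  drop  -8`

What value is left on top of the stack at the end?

-8

-3      [-3]
dup     [-3, -3]
dup     [-3, -3, -3]
*       [-3, 9]
over    [-3, 9, -3]
swap    [-3, -3, 9]
negate  [-3, -3, -9]
-       [-3, 6]
/       [0]
dup     [0, 0]
-       [0]
1       [0, 1]
drop    [0]
drop    []
-8      [-8]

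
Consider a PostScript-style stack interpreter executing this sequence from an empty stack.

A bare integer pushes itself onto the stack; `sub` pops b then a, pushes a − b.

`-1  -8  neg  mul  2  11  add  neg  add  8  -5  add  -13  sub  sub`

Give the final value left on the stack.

-37

-1   [-1]
-8   [-1, -8]
neg  [-1, 8]
mul  [-8]
2    [-8, 2]
11   [-8, 2, 11]
add  [-8, 13]
neg  [-8, -13]
add  [-21]
8    [-21, 8]
-5   [-21, 8, -5]
add  [-21, 3]
-13  [-21, 3, -13]
sub  [-21, 16]
sub  [-37]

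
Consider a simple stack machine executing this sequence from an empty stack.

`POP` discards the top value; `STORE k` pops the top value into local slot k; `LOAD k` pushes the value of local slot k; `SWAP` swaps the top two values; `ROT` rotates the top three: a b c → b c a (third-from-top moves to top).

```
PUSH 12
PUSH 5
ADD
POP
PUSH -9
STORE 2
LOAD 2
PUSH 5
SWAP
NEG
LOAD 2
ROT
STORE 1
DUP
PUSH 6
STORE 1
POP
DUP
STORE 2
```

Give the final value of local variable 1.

PUSH 12 : 12
PUSH 5  : 12 5
ADD     : 17
POP     : (empty)
PUSH -9 : -9
STORE 2 : (empty)
LOAD 2  : -9
PUSH 5  : -9 5
SWAP    : 5 -9
NEG     : 5 9
LOAD 2  : 5 9 -9
ROT     : 9 -9 5
STORE 1 : 9 -9
DUP     : 9 -9 -9
PUSH 6  : 9 -9 -9 6
STORE 1 : 9 -9 -9
POP     : 9 -9
DUP     : 9 -9 -9
STORE 2 : 9 -9

6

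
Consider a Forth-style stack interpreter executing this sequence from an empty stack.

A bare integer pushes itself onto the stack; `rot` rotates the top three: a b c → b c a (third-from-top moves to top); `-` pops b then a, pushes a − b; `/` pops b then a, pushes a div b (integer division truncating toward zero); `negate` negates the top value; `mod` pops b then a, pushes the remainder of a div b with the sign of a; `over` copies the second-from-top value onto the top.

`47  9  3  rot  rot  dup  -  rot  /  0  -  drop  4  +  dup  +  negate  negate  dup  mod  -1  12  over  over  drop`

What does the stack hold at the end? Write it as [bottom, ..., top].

[0, -1, 12, -1]

47     → [47]
9      → [47, 9]
3      → [47, 9, 3]
rot    → [9, 3, 47]
rot    → [3, 47, 9]
dup    → [3, 47, 9, 9]
-      → [3, 47, 0]
rot    → [47, 0, 3]
/      → [47, 0]
0      → [47, 0, 0]
-      → [47, 0]
drop   → [47]
4      → [47, 4]
+      → [51]
dup    → [51, 51]
+      → [102]
negate → [-102]
negate → [102]
dup    → [102, 102]
mod    → [0]
-1     → [0, -1]
12     → [0, -1, 12]
over   → [0, -1, 12, -1]
over   → [0, -1, 12, -1, 12]
drop   → [0, -1, 12, -1]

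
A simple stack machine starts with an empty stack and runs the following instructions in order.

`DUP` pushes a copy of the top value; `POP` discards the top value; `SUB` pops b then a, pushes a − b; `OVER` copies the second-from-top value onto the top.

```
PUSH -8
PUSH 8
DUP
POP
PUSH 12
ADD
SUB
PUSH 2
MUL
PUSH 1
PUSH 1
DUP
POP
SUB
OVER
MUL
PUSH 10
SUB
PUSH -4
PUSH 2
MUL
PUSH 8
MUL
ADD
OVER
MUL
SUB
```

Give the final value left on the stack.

-4200

PUSH -8 → -8
PUSH 8  → -8 8
DUP     → -8 8 8
POP     → -8 8
PUSH 12 → -8 8 12
ADD     → -8 20
SUB     → -28
PUSH 2  → -28 2
MUL     → -56
PUSH 1  → -56 1
PUSH 1  → -56 1 1
DUP     → -56 1 1 1
POP     → -56 1 1
SUB     → -56 0
OVER    → -56 0 -56
MUL     → -56 0
PUSH 10 → -56 0 10
SUB     → -56 -10
PUSH -4 → -56 -10 -4
PUSH 2  → -56 -10 -4 2
MUL     → -56 -10 -8
PUSH 8  → -56 -10 -8 8
MUL     → -56 -10 -64
ADD     → -56 -74
OVER    → -56 -74 -56
MUL     → -56 4144
SUB     → -4200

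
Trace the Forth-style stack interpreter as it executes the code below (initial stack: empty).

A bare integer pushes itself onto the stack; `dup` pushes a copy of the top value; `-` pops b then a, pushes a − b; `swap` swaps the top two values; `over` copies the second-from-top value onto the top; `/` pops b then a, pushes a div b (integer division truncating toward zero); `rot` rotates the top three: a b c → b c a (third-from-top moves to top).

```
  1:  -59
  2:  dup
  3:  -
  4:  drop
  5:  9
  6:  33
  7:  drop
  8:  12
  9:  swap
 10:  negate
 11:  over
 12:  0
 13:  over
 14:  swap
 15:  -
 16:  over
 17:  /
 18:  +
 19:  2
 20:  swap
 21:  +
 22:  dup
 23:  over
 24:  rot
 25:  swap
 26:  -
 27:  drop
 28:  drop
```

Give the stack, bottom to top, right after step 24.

[12, -9, 15, 15, 15]

-59     -59
dup     -59 -59
-       0
drop    (empty)
9       9
33      9 33
drop    9
12      9 12
swap    12 9
negate  12 -9
over    12 -9 12
0       12 -9 12 0
over    12 -9 12 0 12
swap    12 -9 12 12 0
-       12 -9 12 12
over    12 -9 12 12 12
/       12 -9 12 1
+       12 -9 13
2       12 -9 13 2
swap    12 -9 2 13
+       12 -9 15
dup     12 -9 15 15
over    12 -9 15 15 15
rot     12 -9 15 15 15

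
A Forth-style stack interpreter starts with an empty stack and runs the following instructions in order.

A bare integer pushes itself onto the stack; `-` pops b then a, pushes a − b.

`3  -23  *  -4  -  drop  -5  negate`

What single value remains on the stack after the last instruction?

3       3
-23     3 -23
*       -69
-4      -69 -4
-       -65
drop    (empty)
-5      -5
negate  5

5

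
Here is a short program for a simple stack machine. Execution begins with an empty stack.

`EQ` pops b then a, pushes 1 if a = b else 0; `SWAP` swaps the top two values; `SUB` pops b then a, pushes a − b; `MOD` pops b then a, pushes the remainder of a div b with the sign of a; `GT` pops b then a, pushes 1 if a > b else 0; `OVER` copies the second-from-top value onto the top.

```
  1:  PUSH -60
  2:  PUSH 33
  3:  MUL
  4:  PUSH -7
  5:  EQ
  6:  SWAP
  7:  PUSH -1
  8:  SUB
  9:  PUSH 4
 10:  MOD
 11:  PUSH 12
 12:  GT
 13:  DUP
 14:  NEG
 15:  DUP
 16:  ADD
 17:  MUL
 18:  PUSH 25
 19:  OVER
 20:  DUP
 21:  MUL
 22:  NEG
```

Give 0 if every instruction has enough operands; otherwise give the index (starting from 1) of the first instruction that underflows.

6

PUSH -60 → [-60]
PUSH 33  → [-60, 33]
MUL      → [-1980]
PUSH -7  → [-1980, -7]
EQ       → [0]
SWAP  — needs 2 operands, stack has 1 → underflow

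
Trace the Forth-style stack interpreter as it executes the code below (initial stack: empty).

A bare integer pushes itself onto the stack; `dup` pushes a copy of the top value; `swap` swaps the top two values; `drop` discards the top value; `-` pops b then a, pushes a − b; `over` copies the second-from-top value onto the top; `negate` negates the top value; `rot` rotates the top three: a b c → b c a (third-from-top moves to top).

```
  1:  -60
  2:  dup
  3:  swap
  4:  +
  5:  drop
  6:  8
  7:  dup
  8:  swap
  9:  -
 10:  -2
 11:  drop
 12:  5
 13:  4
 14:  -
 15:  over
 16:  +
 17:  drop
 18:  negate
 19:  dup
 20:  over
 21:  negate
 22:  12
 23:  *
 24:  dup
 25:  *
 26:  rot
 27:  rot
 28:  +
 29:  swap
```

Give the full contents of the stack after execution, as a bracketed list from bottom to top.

-60    -> [-60]
dup    -> [-60, -60]
swap   -> [-60, -60]
+      -> [-120]
drop   -> []
8      -> [8]
dup    -> [8, 8]
swap   -> [8, 8]
-      -> [0]
-2     -> [0, -2]
drop   -> [0]
5      -> [0, 5]
4      -> [0, 5, 4]
-      -> [0, 1]
over   -> [0, 1, 0]
+      -> [0, 1]
drop   -> [0]
negate -> [0]
dup    -> [0, 0]
over   -> [0, 0, 0]
negate -> [0, 0, 0]
12     -> [0, 0, 0, 12]
*      -> [0, 0, 0]
dup    -> [0, 0, 0, 0]
*      -> [0, 0, 0]
rot    -> [0, 0, 0]
rot    -> [0, 0, 0]
+      -> [0, 0]
swap   -> [0, 0]

[0, 0]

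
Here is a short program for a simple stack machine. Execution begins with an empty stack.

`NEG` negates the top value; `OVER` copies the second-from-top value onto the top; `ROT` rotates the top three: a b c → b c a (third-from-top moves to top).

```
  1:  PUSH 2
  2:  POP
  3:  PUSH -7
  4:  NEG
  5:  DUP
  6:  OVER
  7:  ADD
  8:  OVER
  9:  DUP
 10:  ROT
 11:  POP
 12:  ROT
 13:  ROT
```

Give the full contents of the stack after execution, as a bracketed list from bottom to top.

[7, 7, 7]

PUSH 2  -> [2]
POP     -> []
PUSH -7 -> [-7]
NEG     -> [7]
DUP     -> [7, 7]
OVER    -> [7, 7, 7]
ADD     -> [7, 14]
OVER    -> [7, 14, 7]
DUP     -> [7, 14, 7, 7]
ROT     -> [7, 7, 7, 14]
POP     -> [7, 7, 7]
ROT     -> [7, 7, 7]
ROT     -> [7, 7, 7]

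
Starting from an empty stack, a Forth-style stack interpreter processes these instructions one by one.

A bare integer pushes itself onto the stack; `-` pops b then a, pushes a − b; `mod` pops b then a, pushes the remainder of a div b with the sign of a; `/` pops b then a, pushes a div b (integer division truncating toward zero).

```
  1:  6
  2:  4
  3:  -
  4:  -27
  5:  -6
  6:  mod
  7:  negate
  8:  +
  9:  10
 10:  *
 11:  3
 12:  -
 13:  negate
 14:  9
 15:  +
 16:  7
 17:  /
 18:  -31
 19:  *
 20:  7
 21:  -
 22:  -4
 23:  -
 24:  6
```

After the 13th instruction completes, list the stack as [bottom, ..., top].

6       6
4       6 4
-       2
-27     2 -27
-6      2 -27 -6
mod     2 -3
negate  2 3
+       5
10      5 10
*       50
3       50 3
-       47
negate  -47

[-47]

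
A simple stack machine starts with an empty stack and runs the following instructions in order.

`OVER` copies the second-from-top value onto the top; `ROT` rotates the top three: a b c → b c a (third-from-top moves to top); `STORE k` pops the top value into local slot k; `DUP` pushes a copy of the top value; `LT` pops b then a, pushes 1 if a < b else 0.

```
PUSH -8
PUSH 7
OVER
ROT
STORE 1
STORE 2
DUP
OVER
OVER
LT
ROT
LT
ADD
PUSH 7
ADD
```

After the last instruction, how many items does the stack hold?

PUSH -8  -8
PUSH 7   -8 7
OVER     -8 7 -8
ROT      7 -8 -8
STORE 1  7 -8
STORE 2  7
DUP      7 7
OVER     7 7 7
OVER     7 7 7 7
LT       7 7 0
ROT      7 0 7
LT       7 1
ADD      8
PUSH 7   8 7
ADD      15

1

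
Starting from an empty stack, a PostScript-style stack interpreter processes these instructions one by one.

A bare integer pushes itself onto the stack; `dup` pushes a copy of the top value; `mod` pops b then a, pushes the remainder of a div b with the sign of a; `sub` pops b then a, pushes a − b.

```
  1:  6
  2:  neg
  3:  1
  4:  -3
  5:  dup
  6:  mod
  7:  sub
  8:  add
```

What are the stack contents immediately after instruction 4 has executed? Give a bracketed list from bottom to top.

[-6, 1, -3]

6   : [6]
neg : [-6]
1   : [-6, 1]
-3  : [-6, 1, -3]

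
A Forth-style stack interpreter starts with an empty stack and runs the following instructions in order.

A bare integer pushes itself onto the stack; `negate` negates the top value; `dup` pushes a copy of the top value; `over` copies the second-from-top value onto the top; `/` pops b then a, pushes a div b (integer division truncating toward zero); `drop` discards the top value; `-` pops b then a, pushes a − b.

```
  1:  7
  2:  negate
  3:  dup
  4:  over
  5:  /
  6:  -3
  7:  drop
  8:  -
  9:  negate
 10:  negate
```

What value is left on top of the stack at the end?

7      -> [7]
negate -> [-7]
dup    -> [-7, -7]
over   -> [-7, -7, -7]
/      -> [-7, 1]
-3     -> [-7, 1, -3]
drop   -> [-7, 1]
-      -> [-8]
negate -> [8]
negate -> [-8]

-8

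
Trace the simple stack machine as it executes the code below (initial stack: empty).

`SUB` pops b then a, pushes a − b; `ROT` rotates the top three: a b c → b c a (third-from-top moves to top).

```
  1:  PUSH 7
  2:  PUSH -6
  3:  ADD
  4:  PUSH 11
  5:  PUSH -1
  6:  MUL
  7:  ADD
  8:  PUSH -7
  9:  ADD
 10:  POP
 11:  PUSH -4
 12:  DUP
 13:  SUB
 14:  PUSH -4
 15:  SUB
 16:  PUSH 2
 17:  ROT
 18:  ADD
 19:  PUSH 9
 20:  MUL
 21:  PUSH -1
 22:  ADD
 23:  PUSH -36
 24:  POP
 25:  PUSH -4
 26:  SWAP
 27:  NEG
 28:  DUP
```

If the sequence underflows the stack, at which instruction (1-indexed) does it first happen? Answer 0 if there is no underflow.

17

PUSH 7  -> [7]
PUSH -6 -> [7, -6]
ADD     -> [1]
PUSH 11 -> [1, 11]
PUSH -1 -> [1, 11, -1]
MUL     -> [1, -11]
ADD     -> [-10]
PUSH -7 -> [-10, -7]
ADD     -> [-17]
POP     -> []
PUSH -4 -> [-4]
DUP     -> [-4, -4]
SUB     -> [0]
PUSH -4 -> [0, -4]
SUB     -> [4]
PUSH 2  -> [4, 2]
ROT  — needs 3 operands, stack has 2 → underflow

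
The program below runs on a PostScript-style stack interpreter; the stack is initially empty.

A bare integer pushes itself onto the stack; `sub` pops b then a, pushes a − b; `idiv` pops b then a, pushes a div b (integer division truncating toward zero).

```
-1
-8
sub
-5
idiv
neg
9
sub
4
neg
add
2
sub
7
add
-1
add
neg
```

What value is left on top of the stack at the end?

-1    -1
-8    -1 -8
sub   7
-5    7 -5
idiv  -1
neg   1
9     1 9
sub   -8
4     -8 4
neg   -8 -4
add   -12
2     -12 2
sub   -14
7     -14 7
add   -7
-1    -7 -1
add   -8
neg   8

8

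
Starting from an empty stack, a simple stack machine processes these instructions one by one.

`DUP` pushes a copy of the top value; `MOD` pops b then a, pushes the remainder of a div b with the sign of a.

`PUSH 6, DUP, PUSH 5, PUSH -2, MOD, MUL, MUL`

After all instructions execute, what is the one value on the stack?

36

PUSH 6   6
DUP      6 6
PUSH 5   6 6 5
PUSH -2  6 6 5 -2
MOD      6 6 1
MUL      6 6
MUL      36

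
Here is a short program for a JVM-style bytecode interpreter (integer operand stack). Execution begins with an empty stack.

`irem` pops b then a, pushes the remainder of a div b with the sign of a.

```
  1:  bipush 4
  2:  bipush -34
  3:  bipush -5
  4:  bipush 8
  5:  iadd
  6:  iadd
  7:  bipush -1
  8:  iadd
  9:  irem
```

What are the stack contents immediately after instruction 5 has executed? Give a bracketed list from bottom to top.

bipush 4   -> [4]
bipush -34 -> [4, -34]
bipush -5  -> [4, -34, -5]
bipush 8   -> [4, -34, -5, 8]
iadd       -> [4, -34, 3]

[4, -34, 3]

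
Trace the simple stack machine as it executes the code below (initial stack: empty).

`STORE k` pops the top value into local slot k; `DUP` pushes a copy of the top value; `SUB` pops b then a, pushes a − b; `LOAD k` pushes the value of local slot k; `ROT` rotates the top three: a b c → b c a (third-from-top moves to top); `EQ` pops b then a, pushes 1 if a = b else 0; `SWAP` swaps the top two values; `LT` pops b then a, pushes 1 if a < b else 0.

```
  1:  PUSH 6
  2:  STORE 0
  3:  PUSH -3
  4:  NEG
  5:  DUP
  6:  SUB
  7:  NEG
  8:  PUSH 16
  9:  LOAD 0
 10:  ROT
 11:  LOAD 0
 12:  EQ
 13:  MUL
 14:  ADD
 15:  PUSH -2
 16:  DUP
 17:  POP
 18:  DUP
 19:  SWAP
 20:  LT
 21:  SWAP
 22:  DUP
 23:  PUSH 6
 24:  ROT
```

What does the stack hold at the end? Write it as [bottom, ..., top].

[0, 16, 6, 16]

PUSH 6  : [6]
STORE 0 : []
PUSH -3 : [-3]
NEG     : [3]
DUP     : [3, 3]
SUB     : [0]
NEG     : [0]
PUSH 16 : [0, 16]
LOAD 0  : [0, 16, 6]
ROT     : [16, 6, 0]
LOAD 0  : [16, 6, 0, 6]
EQ      : [16, 6, 0]
MUL     : [16, 0]
ADD     : [16]
PUSH -2 : [16, -2]
DUP     : [16, -2, -2]
POP     : [16, -2]
DUP     : [16, -2, -2]
SWAP    : [16, -2, -2]
LT      : [16, 0]
SWAP    : [0, 16]
DUP     : [0, 16, 16]
PUSH 6  : [0, 16, 16, 6]
ROT     : [0, 16, 6, 16]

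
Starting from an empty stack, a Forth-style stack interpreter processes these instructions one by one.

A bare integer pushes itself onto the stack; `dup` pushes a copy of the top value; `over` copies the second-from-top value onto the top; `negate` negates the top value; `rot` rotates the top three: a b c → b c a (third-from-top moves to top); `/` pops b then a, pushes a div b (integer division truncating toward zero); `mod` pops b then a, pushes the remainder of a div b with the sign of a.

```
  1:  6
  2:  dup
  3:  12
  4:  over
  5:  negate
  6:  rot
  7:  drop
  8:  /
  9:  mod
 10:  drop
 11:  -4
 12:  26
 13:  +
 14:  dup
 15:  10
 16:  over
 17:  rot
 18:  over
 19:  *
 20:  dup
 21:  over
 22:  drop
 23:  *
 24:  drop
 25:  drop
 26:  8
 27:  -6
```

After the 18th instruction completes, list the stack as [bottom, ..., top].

[22, 10, 22, 22, 22]

6       6
dup     6 6
12      6 6 12
over    6 6 12 6
negate  6 6 12 -6
rot     6 12 -6 6
drop    6 12 -6
/       6 -2
mod     0
drop    (empty)
-4      -4
26      -4 26
+       22
dup     22 22
10      22 22 10
over    22 22 10 22
rot     22 10 22 22
over    22 10 22 22 22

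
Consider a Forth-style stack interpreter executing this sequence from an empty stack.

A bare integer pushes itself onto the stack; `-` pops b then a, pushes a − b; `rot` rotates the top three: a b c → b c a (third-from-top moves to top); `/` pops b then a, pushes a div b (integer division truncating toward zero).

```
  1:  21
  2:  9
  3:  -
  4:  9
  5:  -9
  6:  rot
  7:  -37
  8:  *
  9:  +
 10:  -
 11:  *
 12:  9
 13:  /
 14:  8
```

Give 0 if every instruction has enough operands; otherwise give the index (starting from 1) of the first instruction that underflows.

11

21  : 21
9   : 21 9
-   : 12
9   : 12 9
-9  : 12 9 -9
rot : 9 -9 12
-37 : 9 -9 12 -37
*   : 9 -9 -444
+   : 9 -453
-   : 462
*  — needs 2 operands, stack has 1 → underflow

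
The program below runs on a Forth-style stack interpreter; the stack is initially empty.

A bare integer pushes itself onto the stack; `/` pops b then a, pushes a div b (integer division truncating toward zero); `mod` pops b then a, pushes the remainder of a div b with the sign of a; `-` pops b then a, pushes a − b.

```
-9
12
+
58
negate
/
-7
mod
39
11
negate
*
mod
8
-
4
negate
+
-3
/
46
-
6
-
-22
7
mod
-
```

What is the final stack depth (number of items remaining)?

1

-9     → -9
12     → -9 12
+      → 3
58     → 3 58
negate → 3 -58
/      → 0
-7     → 0 -7
mod    → 0
39     → 0 39
11     → 0 39 11
negate → 0 39 -11
*      → 0 -429
mod    → 0
8      → 0 8
-      → -8
4      → -8 4
negate → -8 -4
+      → -12
-3     → -12 -3
/      → 4
46     → 4 46
-      → -42
6      → -42 6
-      → -48
-22    → -48 -22
7      → -48 -22 7
mod    → -48 -1
-      → -47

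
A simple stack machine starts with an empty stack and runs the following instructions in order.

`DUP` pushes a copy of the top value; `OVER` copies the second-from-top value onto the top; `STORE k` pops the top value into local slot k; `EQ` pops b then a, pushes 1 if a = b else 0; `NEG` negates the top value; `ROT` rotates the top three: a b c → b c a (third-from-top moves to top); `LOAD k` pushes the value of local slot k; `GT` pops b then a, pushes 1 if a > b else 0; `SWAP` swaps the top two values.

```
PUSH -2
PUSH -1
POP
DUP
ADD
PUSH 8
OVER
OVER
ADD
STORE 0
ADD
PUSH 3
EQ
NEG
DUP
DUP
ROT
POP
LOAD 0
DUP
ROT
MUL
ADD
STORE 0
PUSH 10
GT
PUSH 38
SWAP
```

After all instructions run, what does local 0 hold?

4

PUSH -2 → [-2]
PUSH -1 → [-2, -1]
POP     → [-2]
DUP     → [-2, -2]
ADD     → [-4]
PUSH 8  → [-4, 8]
OVER    → [-4, 8, -4]
OVER    → [-4, 8, -4, 8]
ADD     → [-4, 8, 4]
STORE 0 → [-4, 8]
ADD     → [4]
PUSH 3  → [4, 3]
EQ      → [0]
NEG     → [0]
DUP     → [0, 0]
DUP     → [0, 0, 0]
ROT     → [0, 0, 0]
POP     → [0, 0]
LOAD 0  → [0, 0, 4]
DUP     → [0, 0, 4, 4]
ROT     → [0, 4, 4, 0]
MUL     → [0, 4, 0]
ADD     → [0, 4]
STORE 0 → [0]
PUSH 10 → [0, 10]
GT      → [0]
PUSH 38 → [0, 38]
SWAP    → [38, 0]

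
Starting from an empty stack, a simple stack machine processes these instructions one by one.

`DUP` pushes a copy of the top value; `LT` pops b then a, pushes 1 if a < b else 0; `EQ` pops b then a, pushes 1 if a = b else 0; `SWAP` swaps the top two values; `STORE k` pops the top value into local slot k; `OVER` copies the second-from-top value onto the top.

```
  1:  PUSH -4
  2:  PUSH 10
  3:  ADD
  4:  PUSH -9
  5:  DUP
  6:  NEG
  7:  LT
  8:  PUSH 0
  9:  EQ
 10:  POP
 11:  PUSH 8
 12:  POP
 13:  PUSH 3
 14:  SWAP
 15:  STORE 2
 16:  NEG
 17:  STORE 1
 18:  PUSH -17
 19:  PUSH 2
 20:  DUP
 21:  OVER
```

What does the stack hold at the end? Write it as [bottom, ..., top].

[-17, 2, 2, 2]

PUSH -4  -> -4
PUSH 10  -> -4 10
ADD      -> 6
PUSH -9  -> 6 -9
DUP      -> 6 -9 -9
NEG      -> 6 -9 9
LT       -> 6 1
PUSH 0   -> 6 1 0
EQ       -> 6 0
POP      -> 6
PUSH 8   -> 6 8
POP      -> 6
PUSH 3   -> 6 3
SWAP     -> 3 6
STORE 2  -> 3
NEG      -> -3
STORE 1  -> (empty)
PUSH -17 -> -17
PUSH 2   -> -17 2
DUP      -> -17 2 2
OVER     -> -17 2 2 2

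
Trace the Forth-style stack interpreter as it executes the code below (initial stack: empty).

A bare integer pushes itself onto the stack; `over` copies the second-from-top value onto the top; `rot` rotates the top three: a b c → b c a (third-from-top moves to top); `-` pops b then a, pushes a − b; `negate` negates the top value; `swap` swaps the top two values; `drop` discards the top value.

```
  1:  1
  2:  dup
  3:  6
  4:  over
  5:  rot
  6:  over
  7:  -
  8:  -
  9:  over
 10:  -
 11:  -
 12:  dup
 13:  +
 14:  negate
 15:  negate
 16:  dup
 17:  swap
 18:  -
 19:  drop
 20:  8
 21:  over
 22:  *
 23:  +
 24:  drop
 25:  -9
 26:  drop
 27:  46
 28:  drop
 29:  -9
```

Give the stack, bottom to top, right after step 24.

1       1
dup     1 1
6       1 1 6
over    1 1 6 1
rot     1 6 1 1
over    1 6 1 1 1
-       1 6 1 0
-       1 6 1
over    1 6 1 6
-       1 6 -5
-       1 11
dup     1 11 11
+       1 22
negate  1 -22
negate  1 22
dup     1 22 22
swap    1 22 22
-       1 0
drop    1
8       1 8
over    1 8 1
*       1 8
+       9
drop    (empty)

[]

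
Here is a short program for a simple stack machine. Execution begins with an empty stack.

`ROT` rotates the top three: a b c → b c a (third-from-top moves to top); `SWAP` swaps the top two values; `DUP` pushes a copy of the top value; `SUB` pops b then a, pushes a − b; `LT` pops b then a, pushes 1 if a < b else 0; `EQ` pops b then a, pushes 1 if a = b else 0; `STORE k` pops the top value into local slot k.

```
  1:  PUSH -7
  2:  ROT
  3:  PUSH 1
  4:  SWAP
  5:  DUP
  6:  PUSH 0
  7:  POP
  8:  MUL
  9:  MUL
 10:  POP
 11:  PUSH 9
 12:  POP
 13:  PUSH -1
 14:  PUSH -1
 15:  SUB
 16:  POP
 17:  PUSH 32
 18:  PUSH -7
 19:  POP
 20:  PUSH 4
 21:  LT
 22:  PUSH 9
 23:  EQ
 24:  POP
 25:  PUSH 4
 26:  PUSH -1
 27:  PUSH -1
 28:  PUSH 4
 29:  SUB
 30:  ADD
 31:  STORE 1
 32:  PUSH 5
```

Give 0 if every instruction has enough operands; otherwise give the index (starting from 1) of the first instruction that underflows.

PUSH -7  -7
ROT  — needs 3 operands, stack has 1 → underflow

2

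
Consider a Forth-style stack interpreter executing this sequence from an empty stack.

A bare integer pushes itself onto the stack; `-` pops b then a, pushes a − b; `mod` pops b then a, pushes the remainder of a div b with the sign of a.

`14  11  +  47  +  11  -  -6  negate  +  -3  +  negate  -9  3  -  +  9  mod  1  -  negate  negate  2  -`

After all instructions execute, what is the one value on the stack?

-7

14     : 14
11     : 14 11
+      : 25
47     : 25 47
+      : 72
11     : 72 11
-      : 61
-6     : 61 -6
negate : 61 6
+      : 67
-3     : 67 -3
+      : 64
negate : -64
-9     : -64 -9
3      : -64 -9 3
-      : -64 -12
+      : -76
9      : -76 9
mod    : -4
1      : -4 1
-      : -5
negate : 5
negate : -5
2      : -5 2
-      : -7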